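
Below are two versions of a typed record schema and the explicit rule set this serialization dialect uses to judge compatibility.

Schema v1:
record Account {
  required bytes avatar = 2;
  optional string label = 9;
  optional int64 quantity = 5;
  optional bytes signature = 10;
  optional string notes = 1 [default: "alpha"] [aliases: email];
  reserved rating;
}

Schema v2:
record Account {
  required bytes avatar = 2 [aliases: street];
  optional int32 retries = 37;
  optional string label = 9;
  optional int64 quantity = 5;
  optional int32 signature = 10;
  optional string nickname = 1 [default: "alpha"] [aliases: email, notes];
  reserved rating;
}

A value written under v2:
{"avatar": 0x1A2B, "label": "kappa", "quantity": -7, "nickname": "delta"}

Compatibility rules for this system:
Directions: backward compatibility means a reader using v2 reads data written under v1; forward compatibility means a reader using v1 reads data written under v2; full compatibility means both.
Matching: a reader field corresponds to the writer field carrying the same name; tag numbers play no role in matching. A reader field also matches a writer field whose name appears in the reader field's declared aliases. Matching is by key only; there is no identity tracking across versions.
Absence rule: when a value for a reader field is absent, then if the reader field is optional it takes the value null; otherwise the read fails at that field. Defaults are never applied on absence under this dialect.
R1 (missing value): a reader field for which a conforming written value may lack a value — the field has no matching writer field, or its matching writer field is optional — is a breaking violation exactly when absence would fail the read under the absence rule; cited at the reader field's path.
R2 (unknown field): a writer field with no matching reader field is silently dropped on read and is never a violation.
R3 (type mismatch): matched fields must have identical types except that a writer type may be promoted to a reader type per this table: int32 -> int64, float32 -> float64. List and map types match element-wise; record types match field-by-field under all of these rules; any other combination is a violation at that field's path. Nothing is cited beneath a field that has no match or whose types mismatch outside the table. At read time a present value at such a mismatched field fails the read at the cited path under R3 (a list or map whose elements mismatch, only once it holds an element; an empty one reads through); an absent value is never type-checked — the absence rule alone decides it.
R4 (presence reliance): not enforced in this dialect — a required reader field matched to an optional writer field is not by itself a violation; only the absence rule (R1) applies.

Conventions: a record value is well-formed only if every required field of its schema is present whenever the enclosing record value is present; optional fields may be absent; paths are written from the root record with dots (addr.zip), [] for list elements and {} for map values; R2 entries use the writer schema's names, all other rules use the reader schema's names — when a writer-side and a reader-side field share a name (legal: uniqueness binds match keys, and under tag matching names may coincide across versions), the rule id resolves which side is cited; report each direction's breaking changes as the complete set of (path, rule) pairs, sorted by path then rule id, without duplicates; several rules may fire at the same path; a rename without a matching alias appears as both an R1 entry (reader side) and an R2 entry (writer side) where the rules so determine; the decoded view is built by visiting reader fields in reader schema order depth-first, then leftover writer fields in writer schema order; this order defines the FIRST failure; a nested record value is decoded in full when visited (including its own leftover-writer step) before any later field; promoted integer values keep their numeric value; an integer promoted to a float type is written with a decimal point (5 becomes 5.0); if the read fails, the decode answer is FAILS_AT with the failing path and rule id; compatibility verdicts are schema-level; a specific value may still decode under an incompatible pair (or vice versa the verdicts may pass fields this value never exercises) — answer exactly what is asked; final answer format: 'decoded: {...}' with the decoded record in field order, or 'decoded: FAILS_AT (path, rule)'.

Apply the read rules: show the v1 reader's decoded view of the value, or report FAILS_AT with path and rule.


decoded: {"avatar": 0x1A2B, "label": "kappa", "quantity": -7, "signature": null, "notes": null}

arrows below run writer -> reader for Account
decoding the Account value with the v1 reader:
  avatar := 0x1A2B
  label := "kappa"
  quantity := -7
  signature := null (absent, optional -> null)
  notes := null (absent, optional -> null)
  writer nickname: unknown -> dropped
  => decoded: {"avatar": 0x1A2B, "label": "kappa", "quantity": -7, "signature": null, "notes": null}
remaining Account differences; none change what is asked:
  added field retries to record Account: optional int32, tag 37 (in v2 it sits immediately before label) -> no rule fires on it and the decoded Account view is identical with or without it
  field signature in record Account: type bytes changed to int32 -> schema-level compatibility only; this Account value's decode is unchanged


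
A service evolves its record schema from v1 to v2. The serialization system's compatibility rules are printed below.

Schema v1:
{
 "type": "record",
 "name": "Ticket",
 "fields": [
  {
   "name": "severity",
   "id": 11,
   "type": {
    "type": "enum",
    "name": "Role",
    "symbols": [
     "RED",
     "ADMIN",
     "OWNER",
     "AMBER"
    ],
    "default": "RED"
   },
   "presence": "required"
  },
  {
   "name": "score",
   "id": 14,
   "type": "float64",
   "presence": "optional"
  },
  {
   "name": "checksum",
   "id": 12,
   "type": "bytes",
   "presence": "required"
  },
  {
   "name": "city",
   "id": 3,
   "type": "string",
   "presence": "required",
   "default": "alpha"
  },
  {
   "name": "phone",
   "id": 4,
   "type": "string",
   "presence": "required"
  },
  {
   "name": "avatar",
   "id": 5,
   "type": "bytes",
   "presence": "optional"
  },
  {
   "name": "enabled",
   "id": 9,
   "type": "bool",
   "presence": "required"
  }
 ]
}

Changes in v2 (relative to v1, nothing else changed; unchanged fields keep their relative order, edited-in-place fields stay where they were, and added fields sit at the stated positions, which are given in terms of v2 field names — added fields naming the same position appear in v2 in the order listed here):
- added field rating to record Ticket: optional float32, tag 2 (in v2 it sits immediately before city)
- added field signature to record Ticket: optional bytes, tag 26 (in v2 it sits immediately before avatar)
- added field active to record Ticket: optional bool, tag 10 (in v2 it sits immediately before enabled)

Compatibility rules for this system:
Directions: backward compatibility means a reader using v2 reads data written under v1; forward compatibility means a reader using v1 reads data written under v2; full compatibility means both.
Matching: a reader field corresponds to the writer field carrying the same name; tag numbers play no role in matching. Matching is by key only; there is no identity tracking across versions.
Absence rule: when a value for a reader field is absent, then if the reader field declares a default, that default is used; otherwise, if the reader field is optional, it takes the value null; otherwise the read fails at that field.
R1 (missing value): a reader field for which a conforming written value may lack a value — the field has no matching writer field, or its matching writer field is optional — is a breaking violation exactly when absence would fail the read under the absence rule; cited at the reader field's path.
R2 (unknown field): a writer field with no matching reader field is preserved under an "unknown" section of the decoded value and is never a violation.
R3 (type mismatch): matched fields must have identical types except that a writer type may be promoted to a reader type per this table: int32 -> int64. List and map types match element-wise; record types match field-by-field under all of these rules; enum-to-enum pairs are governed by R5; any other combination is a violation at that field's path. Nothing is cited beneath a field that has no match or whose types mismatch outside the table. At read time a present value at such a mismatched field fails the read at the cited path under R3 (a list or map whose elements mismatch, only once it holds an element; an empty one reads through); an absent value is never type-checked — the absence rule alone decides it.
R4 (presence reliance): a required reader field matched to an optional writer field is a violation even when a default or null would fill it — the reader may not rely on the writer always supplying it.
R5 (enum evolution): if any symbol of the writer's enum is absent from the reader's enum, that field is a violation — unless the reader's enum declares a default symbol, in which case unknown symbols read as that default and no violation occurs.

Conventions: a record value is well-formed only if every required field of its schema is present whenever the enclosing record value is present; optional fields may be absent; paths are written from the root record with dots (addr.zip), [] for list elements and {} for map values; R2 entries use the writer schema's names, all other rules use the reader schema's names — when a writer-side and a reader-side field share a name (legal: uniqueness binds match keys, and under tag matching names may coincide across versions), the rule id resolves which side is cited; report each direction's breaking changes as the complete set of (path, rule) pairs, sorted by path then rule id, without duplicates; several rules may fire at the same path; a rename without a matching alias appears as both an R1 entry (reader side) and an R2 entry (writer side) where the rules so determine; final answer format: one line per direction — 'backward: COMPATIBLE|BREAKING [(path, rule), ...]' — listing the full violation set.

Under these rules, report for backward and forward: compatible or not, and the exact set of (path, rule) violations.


backward: COMPATIBLE []; forward: COMPATIBLE []

arrows below run writer -> reader for Ticket
backward analysis of Ticket with v2 as reader and v1 as writer:
  writer required, Role -> Role: reader severity maps from writer severity
  writer optional, float64 -> float64: reader score maps from writer score
  writer required, bytes -> bytes: reader checksum maps from writer checksum
  rating has no writer counterpart
  writer required, string -> string: reader city maps from writer city
  writer required, string -> string: reader phone maps from writer phone
  signature has no writer counterpart
  writer optional, bytes -> bytes: reader avatar maps from writer avatar
  active has no writer counterpart
  writer required, bool -> bool: reader enabled maps from writer enabled
  nothing fires on Ticket: backward is COMPATIBLE
forward analysis of Ticket with v1 as reader and v2 as writer:
  writer required, Role -> Role: reader severity maps from writer severity
  writer optional, float64 -> float64: reader score maps from writer score
  writer required, bytes -> bytes: reader checksum maps from writer checksum
  writer required, string -> string: reader city maps from writer city
  writer required, string -> string: reader phone maps from writer phone
  writer optional, bytes -> bytes: reader avatar maps from writer avatar
  writer required, bool -> bool: reader enabled maps from writer enabled
  leftover writer field: rating
  leftover writer field: signature
  leftover writer field: active
  nothing fires on Ticket: forward is COMPATIBLE


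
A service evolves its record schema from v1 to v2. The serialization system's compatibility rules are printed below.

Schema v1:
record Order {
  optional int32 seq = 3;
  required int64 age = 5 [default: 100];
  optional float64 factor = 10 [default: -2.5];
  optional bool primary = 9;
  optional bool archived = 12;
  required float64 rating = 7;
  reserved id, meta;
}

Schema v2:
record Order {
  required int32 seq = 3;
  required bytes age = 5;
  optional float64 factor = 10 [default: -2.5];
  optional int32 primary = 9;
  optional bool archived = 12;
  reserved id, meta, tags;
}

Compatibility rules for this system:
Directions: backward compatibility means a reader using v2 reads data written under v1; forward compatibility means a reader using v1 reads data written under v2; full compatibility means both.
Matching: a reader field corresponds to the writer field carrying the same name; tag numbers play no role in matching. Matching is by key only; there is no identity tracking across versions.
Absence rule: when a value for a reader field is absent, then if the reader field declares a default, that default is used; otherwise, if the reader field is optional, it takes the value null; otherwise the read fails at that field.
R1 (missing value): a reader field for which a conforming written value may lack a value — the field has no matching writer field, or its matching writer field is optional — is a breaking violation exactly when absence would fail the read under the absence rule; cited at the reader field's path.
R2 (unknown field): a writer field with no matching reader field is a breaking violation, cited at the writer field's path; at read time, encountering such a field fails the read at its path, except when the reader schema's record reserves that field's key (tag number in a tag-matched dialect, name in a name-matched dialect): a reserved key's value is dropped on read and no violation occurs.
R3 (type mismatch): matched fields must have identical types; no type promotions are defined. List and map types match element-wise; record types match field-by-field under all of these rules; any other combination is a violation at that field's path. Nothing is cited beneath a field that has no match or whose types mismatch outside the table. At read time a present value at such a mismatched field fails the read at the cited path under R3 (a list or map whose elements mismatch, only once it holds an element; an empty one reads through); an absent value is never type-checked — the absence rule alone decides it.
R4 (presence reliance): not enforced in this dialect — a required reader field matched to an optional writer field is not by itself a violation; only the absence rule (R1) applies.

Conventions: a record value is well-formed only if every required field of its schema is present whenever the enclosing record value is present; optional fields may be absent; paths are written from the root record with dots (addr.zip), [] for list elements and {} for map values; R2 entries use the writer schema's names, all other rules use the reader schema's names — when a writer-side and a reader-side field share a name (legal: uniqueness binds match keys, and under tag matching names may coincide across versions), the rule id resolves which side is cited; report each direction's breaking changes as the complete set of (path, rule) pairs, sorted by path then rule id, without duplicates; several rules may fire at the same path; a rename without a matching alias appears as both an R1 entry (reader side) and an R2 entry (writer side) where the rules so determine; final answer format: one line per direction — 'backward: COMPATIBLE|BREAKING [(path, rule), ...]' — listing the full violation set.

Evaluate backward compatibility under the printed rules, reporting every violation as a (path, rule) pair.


each type pair in Order: writer, then reader
backward analysis of Order with v2 as reader and v1 as writer:
  seq: int32 -> int32, writer optional; from seq
  age: int64 -> bytes, writer required; from age
  factor: float64 -> float64, writer optional; from factor
  primary: bool -> int32, writer optional; from primary
  archived: bool -> bool, writer optional; from archived
  leftover writer field: rating
  violation R3 at age
  violation R3 at primary
  violation R2 at rating
  violation R1 at seq
  => 4 violation(s): backward is BREAKING for Order

backward: BREAKING [(age, R3), (primary, R3), (rating, R2), (seq, R1)]


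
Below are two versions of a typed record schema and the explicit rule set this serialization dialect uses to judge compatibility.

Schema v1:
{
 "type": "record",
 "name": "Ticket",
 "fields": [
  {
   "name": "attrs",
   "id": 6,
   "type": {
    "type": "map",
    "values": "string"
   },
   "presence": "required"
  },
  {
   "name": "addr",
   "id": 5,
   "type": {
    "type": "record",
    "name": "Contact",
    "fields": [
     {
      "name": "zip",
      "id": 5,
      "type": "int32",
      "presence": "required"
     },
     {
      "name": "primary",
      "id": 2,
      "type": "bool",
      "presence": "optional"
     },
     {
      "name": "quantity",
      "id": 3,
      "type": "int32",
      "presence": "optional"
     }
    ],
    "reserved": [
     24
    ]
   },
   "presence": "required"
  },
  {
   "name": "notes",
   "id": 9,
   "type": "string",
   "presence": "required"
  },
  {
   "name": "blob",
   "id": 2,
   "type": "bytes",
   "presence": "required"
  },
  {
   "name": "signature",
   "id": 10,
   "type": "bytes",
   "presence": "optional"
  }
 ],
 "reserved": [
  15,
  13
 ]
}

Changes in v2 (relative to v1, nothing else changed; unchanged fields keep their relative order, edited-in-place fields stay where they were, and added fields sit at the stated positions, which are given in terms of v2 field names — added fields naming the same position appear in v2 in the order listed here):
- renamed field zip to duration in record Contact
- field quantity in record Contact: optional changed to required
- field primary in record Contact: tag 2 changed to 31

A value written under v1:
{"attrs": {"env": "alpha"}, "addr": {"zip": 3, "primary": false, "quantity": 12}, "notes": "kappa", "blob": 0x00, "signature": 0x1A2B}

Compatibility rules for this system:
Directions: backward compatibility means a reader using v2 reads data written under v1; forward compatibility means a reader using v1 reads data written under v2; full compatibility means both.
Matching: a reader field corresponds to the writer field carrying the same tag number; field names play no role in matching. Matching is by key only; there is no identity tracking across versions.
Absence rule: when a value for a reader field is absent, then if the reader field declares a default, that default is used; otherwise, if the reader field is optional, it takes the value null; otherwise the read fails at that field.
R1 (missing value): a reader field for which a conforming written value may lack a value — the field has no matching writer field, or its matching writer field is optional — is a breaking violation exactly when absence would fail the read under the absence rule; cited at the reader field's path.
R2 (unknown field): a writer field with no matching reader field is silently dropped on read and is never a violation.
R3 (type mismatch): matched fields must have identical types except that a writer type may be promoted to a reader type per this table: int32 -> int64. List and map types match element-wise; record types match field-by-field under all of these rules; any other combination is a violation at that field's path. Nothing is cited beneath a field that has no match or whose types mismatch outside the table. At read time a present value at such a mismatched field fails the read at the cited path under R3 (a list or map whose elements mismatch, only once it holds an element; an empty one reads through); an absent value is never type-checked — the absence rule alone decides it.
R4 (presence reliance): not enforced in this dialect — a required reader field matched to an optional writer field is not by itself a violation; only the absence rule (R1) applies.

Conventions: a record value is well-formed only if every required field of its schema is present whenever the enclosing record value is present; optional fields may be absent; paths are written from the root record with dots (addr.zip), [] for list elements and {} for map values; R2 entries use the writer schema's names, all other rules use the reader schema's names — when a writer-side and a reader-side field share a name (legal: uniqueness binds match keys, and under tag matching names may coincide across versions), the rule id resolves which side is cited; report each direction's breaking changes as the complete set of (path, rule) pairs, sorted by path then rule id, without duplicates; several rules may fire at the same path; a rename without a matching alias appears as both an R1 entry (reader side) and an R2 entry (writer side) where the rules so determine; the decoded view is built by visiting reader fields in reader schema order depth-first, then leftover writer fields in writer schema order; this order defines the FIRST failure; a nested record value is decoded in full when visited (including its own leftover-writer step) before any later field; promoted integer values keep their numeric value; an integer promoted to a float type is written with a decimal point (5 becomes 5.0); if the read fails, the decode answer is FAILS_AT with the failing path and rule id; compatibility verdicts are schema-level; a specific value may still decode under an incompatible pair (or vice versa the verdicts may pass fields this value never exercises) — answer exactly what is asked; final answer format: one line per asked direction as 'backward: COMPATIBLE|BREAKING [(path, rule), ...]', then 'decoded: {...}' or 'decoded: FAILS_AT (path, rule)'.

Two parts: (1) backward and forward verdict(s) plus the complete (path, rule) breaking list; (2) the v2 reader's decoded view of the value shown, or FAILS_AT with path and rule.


in Ticket below, arrows point writer -> reader
backward for Ticket (reader v2, writer v1):
  attrs: paired with writer attrs (map<string, string> -> map<string, string>; writer required)
  addr: paired with writer addr (Contact -> Contact; writer required)
  notes: paired with writer notes (string -> string; writer required)
  blob: paired with writer blob (bytes -> bytes; writer required)
  signature: paired with writer signature (bytes -> bytes; writer optional)
  addr.duration: paired with writer addr.zip (int32 -> int32; writer required)
  addr.primary: no writer-side match
  addr.quantity: paired with writer addr.quantity (int32 -> int32; writer optional)
  writer field addr.primary has no reader counterpart
  R1 fires at addr.quantity
  => 1 violation(s): backward is BREAKING for Ticket
forward for Ticket (reader v1, writer v2):
  attrs: paired with writer attrs (map<string, string> -> map<string, string>; writer required)
  addr: paired with writer addr (Contact -> Contact; writer required)
  notes: paired with writer notes (string -> string; writer required)
  blob: paired with writer blob (bytes -> bytes; writer required)
  signature: paired with writer signature (bytes -> bytes; writer optional)
  addr.zip: paired with writer addr.duration (int32 -> int32; writer required)
  addr.primary: no writer-side match
  addr.quantity: paired with writer addr.quantity (int32 -> int32; writer required)
  writer field addr.primary has no reader counterpart
  => forward: COMPATIBLE
migrating the Ticket value to v2:
  attrs := {"env": "alpha"}
  addr.duration := 3 (from writer zip)
  addr.primary := null (not supplied -> null)
  addr.quantity := 12
  writer addr.primary: unmatched, discarded
  notes := "kappa"
  blob := 0x00
  signature := 0x1A2B
  => decoded: {"attrs": {"env": "alpha"}, "addr": {"duration": 3, "primary": null, "quantity": 12}, "notes": "kappa", "blob": 0x00, "signature": 0x1A2B}

backward: BREAKING [(addr.quantity, R1)]; forward: COMPATIBLE []; decoded: {"attrs": {"env": "alpha"}, "addr": {"duration": 3, "primary": null, "quantity": 12}, "notes": "kappa", "blob": 0x00, "signature": 0x1A2B}


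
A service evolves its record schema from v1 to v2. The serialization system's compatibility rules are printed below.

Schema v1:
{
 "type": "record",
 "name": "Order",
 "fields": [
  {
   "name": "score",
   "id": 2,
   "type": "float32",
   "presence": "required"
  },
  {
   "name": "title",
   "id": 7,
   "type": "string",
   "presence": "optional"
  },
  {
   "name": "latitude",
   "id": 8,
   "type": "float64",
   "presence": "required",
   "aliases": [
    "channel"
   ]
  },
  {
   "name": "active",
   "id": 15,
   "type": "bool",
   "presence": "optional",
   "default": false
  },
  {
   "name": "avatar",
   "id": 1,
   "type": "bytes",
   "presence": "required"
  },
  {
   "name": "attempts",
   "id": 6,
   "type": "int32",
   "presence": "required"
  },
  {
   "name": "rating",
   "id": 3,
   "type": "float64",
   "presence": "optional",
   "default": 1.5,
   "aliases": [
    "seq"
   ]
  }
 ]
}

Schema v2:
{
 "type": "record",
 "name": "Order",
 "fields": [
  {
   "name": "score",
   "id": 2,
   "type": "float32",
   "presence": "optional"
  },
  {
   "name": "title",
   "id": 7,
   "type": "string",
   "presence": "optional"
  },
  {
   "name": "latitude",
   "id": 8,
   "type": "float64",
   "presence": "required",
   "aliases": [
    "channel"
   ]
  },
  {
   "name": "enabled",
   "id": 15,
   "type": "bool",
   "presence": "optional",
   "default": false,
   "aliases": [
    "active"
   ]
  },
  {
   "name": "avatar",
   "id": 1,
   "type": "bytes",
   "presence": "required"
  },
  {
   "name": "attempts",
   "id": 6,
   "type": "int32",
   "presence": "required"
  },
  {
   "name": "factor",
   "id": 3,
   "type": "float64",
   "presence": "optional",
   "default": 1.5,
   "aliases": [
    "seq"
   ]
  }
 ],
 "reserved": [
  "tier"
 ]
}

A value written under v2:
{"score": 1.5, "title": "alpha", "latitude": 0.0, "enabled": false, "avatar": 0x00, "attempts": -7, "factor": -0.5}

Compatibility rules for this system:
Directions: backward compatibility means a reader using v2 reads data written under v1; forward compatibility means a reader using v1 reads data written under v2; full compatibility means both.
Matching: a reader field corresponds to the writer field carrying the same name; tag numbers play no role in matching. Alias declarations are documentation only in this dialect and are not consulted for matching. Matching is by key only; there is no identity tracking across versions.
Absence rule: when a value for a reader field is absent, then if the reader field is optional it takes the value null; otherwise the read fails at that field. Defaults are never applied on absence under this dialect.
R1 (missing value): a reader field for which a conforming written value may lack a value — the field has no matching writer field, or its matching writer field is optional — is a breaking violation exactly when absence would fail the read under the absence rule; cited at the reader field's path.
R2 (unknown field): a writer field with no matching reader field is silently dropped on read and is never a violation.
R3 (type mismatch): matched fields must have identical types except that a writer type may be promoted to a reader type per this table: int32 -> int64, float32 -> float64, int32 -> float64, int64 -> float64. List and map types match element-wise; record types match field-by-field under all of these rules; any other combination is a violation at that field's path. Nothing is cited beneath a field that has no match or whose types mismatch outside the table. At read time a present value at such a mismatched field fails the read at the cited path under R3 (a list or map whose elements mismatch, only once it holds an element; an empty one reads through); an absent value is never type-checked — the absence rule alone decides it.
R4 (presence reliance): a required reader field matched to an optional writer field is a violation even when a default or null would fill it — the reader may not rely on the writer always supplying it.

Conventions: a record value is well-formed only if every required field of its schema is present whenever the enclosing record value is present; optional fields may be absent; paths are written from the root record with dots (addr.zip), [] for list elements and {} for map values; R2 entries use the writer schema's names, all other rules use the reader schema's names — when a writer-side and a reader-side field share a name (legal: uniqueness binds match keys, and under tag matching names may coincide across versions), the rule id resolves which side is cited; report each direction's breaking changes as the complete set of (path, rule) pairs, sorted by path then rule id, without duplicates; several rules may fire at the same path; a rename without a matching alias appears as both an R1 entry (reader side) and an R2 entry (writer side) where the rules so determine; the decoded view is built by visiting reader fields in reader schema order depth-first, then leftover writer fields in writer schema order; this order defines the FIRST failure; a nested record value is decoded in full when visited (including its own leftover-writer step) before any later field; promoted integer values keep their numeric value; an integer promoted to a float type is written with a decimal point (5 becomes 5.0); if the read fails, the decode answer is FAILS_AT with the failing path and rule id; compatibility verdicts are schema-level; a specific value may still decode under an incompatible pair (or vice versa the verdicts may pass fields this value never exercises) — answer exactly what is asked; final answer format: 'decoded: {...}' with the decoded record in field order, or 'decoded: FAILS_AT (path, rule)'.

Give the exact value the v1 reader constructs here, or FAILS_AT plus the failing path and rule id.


decoded: {"score": 1.5, "title": "alpha", "latitude": 0.0, "active": null, "avatar": 0x00, "attempts": -7, "rating": null}

the writer's type comes first in each Order pair
decode walk for Order under reader schema v1:
  score := 1.5
  title := "alpha"
  latitude := 0.0
  active := null (not supplied -> null)
  avatar := 0x00
  attempts := -7
  rating := null (not supplied -> null)
  writer enabled: unmatched, discarded
  writer factor: unmatched, discarded
  => decoded: {"score": 1.5, "title": "alpha", "latitude": 0.0, "active": null, "avatar": 0x00, "attempts": -7, "rating": null}
diffs on Order not affecting the asked answer:
  field score in record Order: required changed to optional -> affects the rule determinations only; this particular Order value decodes identically


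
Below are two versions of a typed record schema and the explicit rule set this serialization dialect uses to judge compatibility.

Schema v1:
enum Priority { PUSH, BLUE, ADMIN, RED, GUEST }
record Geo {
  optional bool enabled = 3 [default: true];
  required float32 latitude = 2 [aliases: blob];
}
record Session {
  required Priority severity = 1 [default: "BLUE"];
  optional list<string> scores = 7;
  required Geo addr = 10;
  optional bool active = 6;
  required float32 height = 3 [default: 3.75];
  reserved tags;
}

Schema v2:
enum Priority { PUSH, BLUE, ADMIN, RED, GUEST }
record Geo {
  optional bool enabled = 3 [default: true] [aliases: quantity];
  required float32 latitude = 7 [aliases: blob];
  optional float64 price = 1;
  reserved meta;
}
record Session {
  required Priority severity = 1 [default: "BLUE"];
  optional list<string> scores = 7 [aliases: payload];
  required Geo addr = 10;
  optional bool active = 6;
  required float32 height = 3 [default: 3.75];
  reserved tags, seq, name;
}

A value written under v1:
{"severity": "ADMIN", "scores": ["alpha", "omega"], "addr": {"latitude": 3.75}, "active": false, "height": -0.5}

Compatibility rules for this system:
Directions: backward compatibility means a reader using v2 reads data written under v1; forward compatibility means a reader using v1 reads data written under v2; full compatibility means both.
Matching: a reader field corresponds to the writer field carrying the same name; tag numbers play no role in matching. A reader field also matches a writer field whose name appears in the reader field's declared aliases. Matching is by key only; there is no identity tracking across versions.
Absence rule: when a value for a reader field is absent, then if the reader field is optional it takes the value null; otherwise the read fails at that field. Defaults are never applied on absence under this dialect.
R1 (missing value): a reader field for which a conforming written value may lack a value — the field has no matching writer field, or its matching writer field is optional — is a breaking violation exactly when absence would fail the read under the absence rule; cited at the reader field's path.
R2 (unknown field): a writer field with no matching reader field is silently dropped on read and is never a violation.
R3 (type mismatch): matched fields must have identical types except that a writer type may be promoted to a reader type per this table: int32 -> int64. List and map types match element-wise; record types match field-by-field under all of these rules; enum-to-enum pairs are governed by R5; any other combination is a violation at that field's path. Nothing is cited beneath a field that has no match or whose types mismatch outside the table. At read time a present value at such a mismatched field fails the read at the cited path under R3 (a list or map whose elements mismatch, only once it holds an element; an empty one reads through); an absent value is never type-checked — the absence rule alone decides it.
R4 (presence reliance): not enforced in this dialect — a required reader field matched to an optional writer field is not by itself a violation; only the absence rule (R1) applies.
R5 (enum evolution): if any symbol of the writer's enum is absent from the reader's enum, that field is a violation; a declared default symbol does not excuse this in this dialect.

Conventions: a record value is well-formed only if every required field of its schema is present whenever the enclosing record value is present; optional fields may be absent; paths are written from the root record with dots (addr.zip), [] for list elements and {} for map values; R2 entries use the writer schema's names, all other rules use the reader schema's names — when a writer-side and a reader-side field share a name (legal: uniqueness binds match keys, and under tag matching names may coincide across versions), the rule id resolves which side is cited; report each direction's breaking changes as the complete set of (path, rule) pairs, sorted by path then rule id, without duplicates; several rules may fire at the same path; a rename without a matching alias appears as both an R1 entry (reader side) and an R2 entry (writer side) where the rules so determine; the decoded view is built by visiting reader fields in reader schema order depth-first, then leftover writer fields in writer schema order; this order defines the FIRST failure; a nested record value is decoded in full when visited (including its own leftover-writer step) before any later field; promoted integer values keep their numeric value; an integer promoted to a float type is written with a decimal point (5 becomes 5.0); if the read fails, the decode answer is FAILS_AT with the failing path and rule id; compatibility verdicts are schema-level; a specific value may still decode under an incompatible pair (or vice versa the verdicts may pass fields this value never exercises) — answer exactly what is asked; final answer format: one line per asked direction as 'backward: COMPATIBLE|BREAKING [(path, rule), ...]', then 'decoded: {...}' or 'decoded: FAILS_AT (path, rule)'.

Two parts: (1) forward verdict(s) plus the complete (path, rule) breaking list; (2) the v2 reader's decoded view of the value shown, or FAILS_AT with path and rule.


forward: COMPATIBLE []; decoded: {"severity": "ADMIN", "scores": ["alpha", "omega"], "addr": {"enabled": null, "latitude": 3.75, "price": null}, "active": false, "height": -0.5}

the writer's type comes first in each Session pair
forward analysis of Session with v1 as reader and v2 as writer:
  severity: Priority -> Priority, writer required; from severity
  scores: list<string> -> list<string>, writer optional; from scores
  addr: Geo -> Geo, writer required; from addr
  active: bool -> bool, writer optional; from active
  height: float32 -> float32, writer required; from height
  addr.enabled: bool -> bool, writer optional; from addr.enabled
  addr.latitude: float32 -> float32, writer required; from addr.latitude
  leftover writer field: addr.price
  => forward: COMPATIBLE
migrating the Session value to v2:
  severity := "ADMIN"
  scores := ["alpha", "omega"]
  addr.enabled := null (missing; optional => null)
  addr.latitude := 3.75
  addr.price := null (missing; optional => null)
  active := false
  height := -0.5
  => decoded: {"severity": "ADMIN", "scores": ["alpha", "omega"], "addr": {"enabled": null, "latitude": 3.75, "price": null}, "active": false, "height": -0.5}
the other Session changes do not affect what is asked:
  field latitude in record Geo: tag 2 changed to 7 -> inert for the asked Session verdict: nothing fires


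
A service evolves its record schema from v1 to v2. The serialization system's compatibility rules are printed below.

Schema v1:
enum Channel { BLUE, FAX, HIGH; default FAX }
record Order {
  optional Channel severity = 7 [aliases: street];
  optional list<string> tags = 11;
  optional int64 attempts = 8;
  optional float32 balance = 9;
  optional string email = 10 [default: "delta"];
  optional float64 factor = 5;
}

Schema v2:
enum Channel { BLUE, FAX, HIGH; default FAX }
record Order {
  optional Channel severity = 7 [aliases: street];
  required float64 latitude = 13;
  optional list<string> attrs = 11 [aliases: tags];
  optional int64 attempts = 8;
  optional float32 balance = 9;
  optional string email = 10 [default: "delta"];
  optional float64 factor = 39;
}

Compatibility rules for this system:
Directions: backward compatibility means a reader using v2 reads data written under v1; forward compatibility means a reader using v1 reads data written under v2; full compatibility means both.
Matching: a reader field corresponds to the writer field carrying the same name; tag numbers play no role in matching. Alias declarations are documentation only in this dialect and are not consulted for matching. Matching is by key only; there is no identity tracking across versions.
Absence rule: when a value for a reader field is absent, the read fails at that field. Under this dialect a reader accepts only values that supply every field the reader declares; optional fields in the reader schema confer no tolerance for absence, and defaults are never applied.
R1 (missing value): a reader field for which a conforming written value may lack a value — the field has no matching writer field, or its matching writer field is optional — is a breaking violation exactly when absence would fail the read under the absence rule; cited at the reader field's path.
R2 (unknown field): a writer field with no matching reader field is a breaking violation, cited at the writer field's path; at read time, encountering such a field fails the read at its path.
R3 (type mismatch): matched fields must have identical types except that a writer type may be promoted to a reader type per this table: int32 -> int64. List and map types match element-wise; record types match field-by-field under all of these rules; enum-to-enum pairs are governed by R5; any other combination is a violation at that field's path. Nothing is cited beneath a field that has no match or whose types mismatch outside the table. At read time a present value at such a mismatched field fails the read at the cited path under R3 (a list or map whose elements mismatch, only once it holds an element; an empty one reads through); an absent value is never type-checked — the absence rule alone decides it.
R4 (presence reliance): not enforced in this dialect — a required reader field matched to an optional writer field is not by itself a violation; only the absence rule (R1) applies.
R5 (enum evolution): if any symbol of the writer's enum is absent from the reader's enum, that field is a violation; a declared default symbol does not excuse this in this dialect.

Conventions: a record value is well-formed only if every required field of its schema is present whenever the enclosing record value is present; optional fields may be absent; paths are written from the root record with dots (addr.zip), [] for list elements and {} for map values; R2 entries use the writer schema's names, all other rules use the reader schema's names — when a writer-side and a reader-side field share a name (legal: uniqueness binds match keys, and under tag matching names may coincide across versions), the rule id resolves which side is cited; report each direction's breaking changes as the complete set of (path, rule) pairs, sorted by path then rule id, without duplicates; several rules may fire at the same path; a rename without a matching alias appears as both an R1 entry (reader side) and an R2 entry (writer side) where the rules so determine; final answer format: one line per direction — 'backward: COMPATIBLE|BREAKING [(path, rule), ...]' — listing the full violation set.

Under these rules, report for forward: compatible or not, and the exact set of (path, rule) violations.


forward: BREAKING [(attempts, R1), (attrs, R2), (balance, R1), (email, R1), (factor, R1), (latitude, R2), (severity, R1), (tags, R1)]

the writer's type comes first in each Order pair
forward analysis of Order with v1 as reader and v2 as writer:
  severity <- severity (Channel -> Channel, writer optional)
  tags: no writer match
  attempts <- attempts (int64 -> int64, writer optional)
  balance <- balance (float32 -> float32, writer optional)
  email <- email (string -> string, writer optional)
  factor <- factor (float64 -> float64, writer optional)
  writer field latitude has no reader counterpart
  writer field attrs has no reader counterpart
  breaking: (attempts, R1)
  breaking: (attrs, R2)
  breaking: (balance, R1)
  breaking: (email, R1)
  breaking: (factor, R1)
  breaking: (latitude, R2)
  breaking: (severity, R1)
  breaking: (tags, R1)
  => forward verdict for Order: BREAKING, 8 violation(s)
checking off the Order differences that do not matter here:
  field factor in record Order: tag 5 changed to 39 -> no rule fires on it in Order's dialect; the asked verdict holds
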